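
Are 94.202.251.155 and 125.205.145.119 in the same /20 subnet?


Mask: 255.255.240.0
94.202.251.155 AND mask = 94.202.240.0
125.205.145.119 AND mask = 125.205.144.0
No, different subnets (94.202.240.0 vs 125.205.144.0)


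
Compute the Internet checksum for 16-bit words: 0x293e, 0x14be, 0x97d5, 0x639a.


Sum all words (with carry folding):
+ 0x293e = 0x293e
+ 0x14be = 0x3dfc
+ 0x97d5 = 0xd5d1
+ 0x639a = 0x396c
One's complement: ~0x396c
Checksum = 0xc693


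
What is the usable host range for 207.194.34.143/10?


Network: 207.192.0.0
Broadcast: 207.255.255.255
First usable = network + 1
Last usable = broadcast - 1
Range: 207.192.0.1 to 207.255.255.254


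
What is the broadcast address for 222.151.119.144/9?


Network: 222.128.0.0/9
Host bits = 23
Set all host bits to 1:
Broadcast: 222.255.255.255


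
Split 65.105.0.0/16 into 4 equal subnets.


New prefix = 16 + 2 = 18
Each subnet has 16384 addresses
  65.105.0.0/18
  65.105.64.0/18
  65.105.128.0/18
  65.105.192.0/18
Subnets: 65.105.0.0/18, 65.105.64.0/18, 65.105.128.0/18, 65.105.192.0/18


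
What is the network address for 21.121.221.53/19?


IP:   00010101.01111001.11011101.00110101
Mask: 11111111.11111111.11100000.00000000
AND operation:
Net:  00010101.01111001.11000000.00000000
Network: 21.121.192.0/19


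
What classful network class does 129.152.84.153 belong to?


First octet: 129
Binary: 10000001
10xxxxxx -> Class B (128-191)
Class B, default mask 255.255.0.0 (/16)


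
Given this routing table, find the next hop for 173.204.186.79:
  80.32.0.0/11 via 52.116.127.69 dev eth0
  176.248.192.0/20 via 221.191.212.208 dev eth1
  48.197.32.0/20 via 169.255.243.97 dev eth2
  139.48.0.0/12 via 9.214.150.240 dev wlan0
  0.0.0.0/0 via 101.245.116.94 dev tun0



Longest prefix match for 173.204.186.79:
  /11 80.32.0.0: no
  /20 176.248.192.0: no
  /20 48.197.32.0: no
  /12 139.48.0.0: no
  /0 0.0.0.0: MATCH
Selected: next-hop 101.245.116.94 via tun0 (matched /0)


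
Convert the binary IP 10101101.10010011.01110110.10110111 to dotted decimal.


10101101 = 173
10010011 = 147
01110110 = 118
10110111 = 183
IP: 173.147.118.183


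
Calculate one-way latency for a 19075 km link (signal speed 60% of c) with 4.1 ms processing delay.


Speed = 0.6 * 3e5 km/s = 180000 km/s
Propagation delay = 19075 / 180000 = 0.106 s = 105.9722 ms
Processing delay = 4.1 ms
Total one-way latency = 110.0722 ms


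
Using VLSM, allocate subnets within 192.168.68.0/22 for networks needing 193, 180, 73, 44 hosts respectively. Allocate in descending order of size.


193 hosts -> /24 (254 usable): 192.168.68.0/24
180 hosts -> /24 (254 usable): 192.168.69.0/24
73 hosts -> /25 (126 usable): 192.168.70.0/25
44 hosts -> /26 (62 usable): 192.168.70.128/26
Allocation: 192.168.68.0/24 (193 hosts, 254 usable); 192.168.69.0/24 (180 hosts, 254 usable); 192.168.70.0/25 (73 hosts, 126 usable); 192.168.70.128/26 (44 hosts, 62 usable)


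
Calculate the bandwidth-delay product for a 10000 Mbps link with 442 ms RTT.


BDP = bandwidth * RTT
= 10000 Mbps * 442 ms
= 10000 * 1e6 * 442 / 1000 bits
= 4420000000 bits
= 552500000 bytes
= 539550.7812 KB
BDP = 4420000000 bits (552500000 bytes)


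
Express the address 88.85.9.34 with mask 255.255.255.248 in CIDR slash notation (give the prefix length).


Binary: 11111111.11111111.11111111.11111000
Count leading 1s
Prefix: /29


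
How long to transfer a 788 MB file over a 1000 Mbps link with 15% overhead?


Effective throughput = 1000 * (1 - 15/100) = 850 Mbps
File size in Mb = 788 * 8 = 6304 Mb
Time = 6304 / 850
Time = 7.4165 seconds


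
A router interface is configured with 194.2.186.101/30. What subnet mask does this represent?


/30 means 30 network bits, 2 host bits
Binary: 11111111111111111111111111111100
Mask: 255.255.255.252


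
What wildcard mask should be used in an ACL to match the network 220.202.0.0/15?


Subnet mask: 255.254.0.0
Wildcard = 255.255.255.255 - subnet mask
255 - 255 = 0
255 - 254 = 1
255 - 0 = 255
255 - 0 = 255
Wildcard: 0.1.255.255


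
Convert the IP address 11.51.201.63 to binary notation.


11 = 00001011
51 = 00110011
201 = 11001001
63 = 00111111
Binary: 00001011.00110011.11001001.00111111


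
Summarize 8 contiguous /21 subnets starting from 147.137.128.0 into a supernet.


Original prefix: /21
Number of subnets: 8 = 2^3
New prefix = 21 - 3 = 18
Supernet: 147.137.128.0/18


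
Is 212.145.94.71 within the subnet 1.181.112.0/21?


Subnet network: 1.181.112.0
Test IP AND mask: 212.145.88.0
No, 212.145.94.71 is not in 1.181.112.0/21


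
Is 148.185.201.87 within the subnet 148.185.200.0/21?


Subnet network: 148.185.200.0
Test IP AND mask: 148.185.200.0
Yes, 148.185.201.87 is in 148.185.200.0/21


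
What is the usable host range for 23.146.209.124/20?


Network: 23.146.208.0
Broadcast: 23.146.223.255
First usable = network + 1
Last usable = broadcast - 1
Range: 23.146.208.1 to 23.146.223.254


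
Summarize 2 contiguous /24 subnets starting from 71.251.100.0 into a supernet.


Original prefix: /24
Number of subnets: 2 = 2^1
New prefix = 24 - 1 = 23
Supernet: 71.251.100.0/23


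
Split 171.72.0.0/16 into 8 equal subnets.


New prefix = 16 + 3 = 19
Each subnet has 8192 addresses
  171.72.0.0/19
  171.72.32.0/19
  171.72.64.0/19
  171.72.96.0/19
  171.72.128.0/19
  171.72.160.0/19
  171.72.192.0/19
  171.72.224.0/19
Subnets: 171.72.0.0/19, 171.72.32.0/19, 171.72.64.0/19, 171.72.96.0/19, 171.72.128.0/19, 171.72.160.0/19, 171.72.192.0/19, 171.72.224.0/19


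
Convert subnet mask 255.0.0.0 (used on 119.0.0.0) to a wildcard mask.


Subnet mask: 255.0.0.0
Wildcard = 255.255.255.255 - subnet mask
255 - 255 = 0
255 - 0 = 255
255 - 0 = 255
255 - 0 = 255
Wildcard: 0.255.255.255


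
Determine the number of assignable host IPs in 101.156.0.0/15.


Host bits = 32 - 15 = 17
Total addresses = 2^17 = 131072
Usable = total - 2 (network and broadcast)
Usable hosts: 131070


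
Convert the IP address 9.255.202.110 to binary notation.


9 = 00001001
255 = 11111111
202 = 11001010
110 = 01101110
Binary: 00001001.11111111.11001010.01101110


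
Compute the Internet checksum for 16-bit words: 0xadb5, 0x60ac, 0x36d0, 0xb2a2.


Sum all words (with carry folding):
+ 0xadb5 = 0xadb5
+ 0x60ac = 0x0e62
+ 0x36d0 = 0x4532
+ 0xb2a2 = 0xf7d4
One's complement: ~0xf7d4
Checksum = 0x082b


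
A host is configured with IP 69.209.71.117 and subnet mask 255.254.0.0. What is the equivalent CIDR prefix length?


Binary: 11111111.11111110.00000000.00000000
Count leading 1s
Prefix: /15


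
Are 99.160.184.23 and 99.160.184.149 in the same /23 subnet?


Mask: 255.255.254.0
99.160.184.23 AND mask = 99.160.184.0
99.160.184.149 AND mask = 99.160.184.0
Yes, same subnet (99.160.184.0)


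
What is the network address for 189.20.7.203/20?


IP:   10111101.00010100.00000111.11001011
Mask: 11111111.11111111.11110000.00000000
AND operation:
Net:  10111101.00010100.00000000.00000000
Network: 189.20.0.0/20


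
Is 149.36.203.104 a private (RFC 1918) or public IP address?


RFC 1918 private ranges:
  10.0.0.0/8 (10.0.0.0 - 10.255.255.255)
  172.16.0.0/12 (172.16.0.0 - 172.31.255.255)
  192.168.0.0/16 (192.168.0.0 - 192.168.255.255)
Public (not in any RFC 1918 range)


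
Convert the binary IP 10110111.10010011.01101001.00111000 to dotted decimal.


10110111 = 183
10010011 = 147
01101001 = 105
00111000 = 56
IP: 183.147.105.56


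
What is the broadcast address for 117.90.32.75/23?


Network: 117.90.32.0/23
Host bits = 9
Set all host bits to 1:
Broadcast: 117.90.33.255


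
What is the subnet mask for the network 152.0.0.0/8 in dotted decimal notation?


/8 means 8 network bits, 24 host bits
Binary: 11111111000000000000000000000000
Mask: 255.0.0.0


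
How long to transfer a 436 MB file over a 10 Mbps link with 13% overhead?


Effective throughput = 10 * (1 - 13/100) = 8.7 Mbps
File size in Mb = 436 * 8 = 3488 Mb
Time = 3488 / 8.7
Time = 400.9195 seconds


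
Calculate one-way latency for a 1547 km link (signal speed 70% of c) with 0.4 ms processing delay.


Speed = 0.7 * 3e5 km/s = 210000 km/s
Propagation delay = 1547 / 210000 = 0.0074 s = 7.3667 ms
Processing delay = 0.4 ms
Total one-way latency = 7.7667 ms


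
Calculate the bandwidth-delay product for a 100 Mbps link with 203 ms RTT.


BDP = bandwidth * RTT
= 100 Mbps * 203 ms
= 100 * 1e6 * 203 / 1000 bits
= 20300000 bits
= 2537500 bytes
= 2478.0273 KB
BDP = 20300000 bits (2537500 bytes)


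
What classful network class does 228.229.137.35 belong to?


First octet: 228
Binary: 11100100
1110xxxx -> Class D (224-239)
Class D (multicast), default mask N/A


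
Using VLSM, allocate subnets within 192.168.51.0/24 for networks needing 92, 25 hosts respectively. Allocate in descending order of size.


92 hosts -> /25 (126 usable): 192.168.51.0/25
25 hosts -> /27 (30 usable): 192.168.51.128/27
Allocation: 192.168.51.0/25 (92 hosts, 126 usable); 192.168.51.128/27 (25 hosts, 30 usable)


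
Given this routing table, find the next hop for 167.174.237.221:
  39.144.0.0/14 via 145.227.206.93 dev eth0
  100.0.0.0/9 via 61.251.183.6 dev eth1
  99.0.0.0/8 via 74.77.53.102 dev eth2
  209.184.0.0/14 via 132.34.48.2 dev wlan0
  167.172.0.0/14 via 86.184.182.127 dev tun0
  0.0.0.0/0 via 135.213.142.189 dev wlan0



Longest prefix match for 167.174.237.221:
  /14 39.144.0.0: no
  /9 100.0.0.0: no
  /8 99.0.0.0: no
  /14 209.184.0.0: no
  /14 167.172.0.0: MATCH
  /0 0.0.0.0: MATCH
Selected: next-hop 86.184.182.127 via tun0 (matched /14)


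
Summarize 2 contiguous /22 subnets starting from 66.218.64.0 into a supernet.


Original prefix: /22
Number of subnets: 2 = 2^1
New prefix = 22 - 1 = 21
Supernet: 66.218.64.0/21


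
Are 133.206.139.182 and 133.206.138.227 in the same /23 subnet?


Mask: 255.255.254.0
133.206.139.182 AND mask = 133.206.138.0
133.206.138.227 AND mask = 133.206.138.0
Yes, same subnet (133.206.138.0)


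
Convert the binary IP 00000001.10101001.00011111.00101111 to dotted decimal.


00000001 = 1
10101001 = 169
00011111 = 31
00101111 = 47
IP: 1.169.31.47


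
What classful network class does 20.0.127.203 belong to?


First octet: 20
Binary: 00010100
0xxxxxxx -> Class A (1-126)
Class A, default mask 255.0.0.0 (/8)


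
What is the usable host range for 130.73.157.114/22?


Network: 130.73.156.0
Broadcast: 130.73.159.255
First usable = network + 1
Last usable = broadcast - 1
Range: 130.73.156.1 to 130.73.159.254


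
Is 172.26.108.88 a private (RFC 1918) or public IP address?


RFC 1918 private ranges:
  10.0.0.0/8 (10.0.0.0 - 10.255.255.255)
  172.16.0.0/12 (172.16.0.0 - 172.31.255.255)
  192.168.0.0/16 (192.168.0.0 - 192.168.255.255)
Private (in 172.16.0.0/12)


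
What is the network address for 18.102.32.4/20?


IP:   00010010.01100110.00100000.00000100
Mask: 11111111.11111111.11110000.00000000
AND operation:
Net:  00010010.01100110.00100000.00000000
Network: 18.102.32.0/20


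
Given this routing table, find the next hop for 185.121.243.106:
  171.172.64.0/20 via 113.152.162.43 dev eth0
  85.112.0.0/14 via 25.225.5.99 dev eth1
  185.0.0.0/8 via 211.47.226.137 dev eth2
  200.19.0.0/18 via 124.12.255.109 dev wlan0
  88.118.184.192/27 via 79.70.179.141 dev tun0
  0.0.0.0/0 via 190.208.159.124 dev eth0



Longest prefix match for 185.121.243.106:
  /20 171.172.64.0: no
  /14 85.112.0.0: no
  /8 185.0.0.0: MATCH
  /18 200.19.0.0: no
  /27 88.118.184.192: no
  /0 0.0.0.0: MATCH
Selected: next-hop 211.47.226.137 via eth2 (matched /8)


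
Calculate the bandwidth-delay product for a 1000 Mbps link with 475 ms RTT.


BDP = bandwidth * RTT
= 1000 Mbps * 475 ms
= 1000 * 1e6 * 475 / 1000 bits
= 475000000 bits
= 59375000 bytes
= 57983.3984 KB
BDP = 475000000 bits (59375000 bytes)


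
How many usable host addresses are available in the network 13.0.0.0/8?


Host bits = 32 - 8 = 24
Total addresses = 2^24 = 16777216
Usable = total - 2 (network and broadcast)
Usable hosts: 16777214


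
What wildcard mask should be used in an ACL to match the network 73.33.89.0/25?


Subnet mask: 255.255.255.128
Wildcard = 255.255.255.255 - subnet mask
255 - 255 = 0
255 - 255 = 0
255 - 255 = 0
255 - 128 = 127
Wildcard: 0.0.0.127


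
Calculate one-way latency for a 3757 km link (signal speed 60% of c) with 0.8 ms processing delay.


Speed = 0.6 * 3e5 km/s = 180000 km/s
Propagation delay = 3757 / 180000 = 0.0209 s = 20.8722 ms
Processing delay = 0.8 ms
Total one-way latency = 21.6722 ms


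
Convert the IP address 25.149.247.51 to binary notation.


25 = 00011001
149 = 10010101
247 = 11110111
51 = 00110011
Binary: 00011001.10010101.11110111.00110011


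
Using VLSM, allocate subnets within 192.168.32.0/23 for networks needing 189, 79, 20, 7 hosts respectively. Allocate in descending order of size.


189 hosts -> /24 (254 usable): 192.168.32.0/24
79 hosts -> /25 (126 usable): 192.168.33.0/25
20 hosts -> /27 (30 usable): 192.168.33.128/27
7 hosts -> /28 (14 usable): 192.168.33.160/28
Allocation: 192.168.32.0/24 (189 hosts, 254 usable); 192.168.33.0/25 (79 hosts, 126 usable); 192.168.33.128/27 (20 hosts, 30 usable); 192.168.33.160/28 (7 hosts, 14 usable)


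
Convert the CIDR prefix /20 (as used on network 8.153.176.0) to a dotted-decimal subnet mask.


/20 means 20 network bits, 12 host bits
Binary: 11111111111111111111000000000000
Mask: 255.255.240.0


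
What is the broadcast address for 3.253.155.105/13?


Network: 3.248.0.0/13
Host bits = 19
Set all host bits to 1:
Broadcast: 3.255.255.255


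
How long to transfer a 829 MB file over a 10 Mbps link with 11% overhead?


Effective throughput = 10 * (1 - 11/100) = 8.9 Mbps
File size in Mb = 829 * 8 = 6632 Mb
Time = 6632 / 8.9
Time = 745.1685 seconds


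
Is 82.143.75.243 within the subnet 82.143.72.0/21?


Subnet network: 82.143.72.0
Test IP AND mask: 82.143.72.0
Yes, 82.143.75.243 is in 82.143.72.0/21


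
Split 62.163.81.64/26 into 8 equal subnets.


New prefix = 26 + 3 = 29
Each subnet has 8 addresses
  62.163.81.64/29
  62.163.81.72/29
  62.163.81.80/29
  62.163.81.88/29
  62.163.81.96/29
  62.163.81.104/29
  62.163.81.112/29
  62.163.81.120/29
Subnets: 62.163.81.64/29, 62.163.81.72/29, 62.163.81.80/29, 62.163.81.88/29, 62.163.81.96/29, 62.163.81.104/29, 62.163.81.112/29, 62.163.81.120/29


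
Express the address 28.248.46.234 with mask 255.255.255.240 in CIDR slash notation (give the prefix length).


Binary: 11111111.11111111.11111111.11110000
Count leading 1s
Prefix: /28


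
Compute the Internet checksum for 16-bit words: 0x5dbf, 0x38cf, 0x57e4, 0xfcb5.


Sum all words (with carry folding):
+ 0x5dbf = 0x5dbf
+ 0x38cf = 0x968e
+ 0x57e4 = 0xee72
+ 0xfcb5 = 0xeb28
One's complement: ~0xeb28
Checksum = 0x14d7


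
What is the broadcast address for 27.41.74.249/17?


Network: 27.41.0.0/17
Host bits = 15
Set all host bits to 1:
Broadcast: 27.41.127.255


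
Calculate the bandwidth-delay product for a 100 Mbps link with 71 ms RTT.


BDP = bandwidth * RTT
= 100 Mbps * 71 ms
= 100 * 1e6 * 71 / 1000 bits
= 7100000 bits
= 887500 bytes
= 866.6992 KB
BDP = 7100000 bits (887500 bytes)


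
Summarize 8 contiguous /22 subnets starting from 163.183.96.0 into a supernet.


Original prefix: /22
Number of subnets: 8 = 2^3
New prefix = 22 - 3 = 19
Supernet: 163.183.96.0/19


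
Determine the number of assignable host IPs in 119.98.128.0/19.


Host bits = 32 - 19 = 13
Total addresses = 2^13 = 8192
Usable = total - 2 (network and broadcast)
Usable hosts: 8190


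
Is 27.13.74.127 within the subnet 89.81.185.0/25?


Subnet network: 89.81.185.0
Test IP AND mask: 27.13.74.0
No, 27.13.74.127 is not in 89.81.185.0/25


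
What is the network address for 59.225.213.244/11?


IP:   00111011.11100001.11010101.11110100
Mask: 11111111.11100000.00000000.00000000
AND operation:
Net:  00111011.11100000.00000000.00000000
Network: 59.224.0.0/11


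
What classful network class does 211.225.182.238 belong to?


First octet: 211
Binary: 11010011
110xxxxx -> Class C (192-223)
Class C, default mask 255.255.255.0 (/24)


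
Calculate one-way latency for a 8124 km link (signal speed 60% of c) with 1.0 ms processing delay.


Speed = 0.6 * 3e5 km/s = 180000 km/s
Propagation delay = 8124 / 180000 = 0.0451 s = 45.1333 ms
Processing delay = 1.0 ms
Total one-way latency = 46.1333 ms


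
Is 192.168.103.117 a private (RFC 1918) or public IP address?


RFC 1918 private ranges:
  10.0.0.0/8 (10.0.0.0 - 10.255.255.255)
  172.16.0.0/12 (172.16.0.0 - 172.31.255.255)
  192.168.0.0/16 (192.168.0.0 - 192.168.255.255)
Private (in 192.168.0.0/16)


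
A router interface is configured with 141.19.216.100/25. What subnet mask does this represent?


/25 means 25 network bits, 7 host bits
Binary: 11111111111111111111111110000000
Mask: 255.255.255.128


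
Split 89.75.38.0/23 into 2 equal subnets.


New prefix = 23 + 1 = 24
Each subnet has 256 addresses
  89.75.38.0/24
  89.75.39.0/24
Subnets: 89.75.38.0/24, 89.75.39.0/24


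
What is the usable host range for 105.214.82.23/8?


Network: 105.0.0.0
Broadcast: 105.255.255.255
First usable = network + 1
Last usable = broadcast - 1
Range: 105.0.0.1 to 105.255.255.254


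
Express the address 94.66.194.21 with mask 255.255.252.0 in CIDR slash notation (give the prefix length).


Binary: 11111111.11111111.11111100.00000000
Count leading 1s
Prefix: /22


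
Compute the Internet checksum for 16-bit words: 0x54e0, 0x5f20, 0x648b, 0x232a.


Sum all words (with carry folding):
+ 0x54e0 = 0x54e0
+ 0x5f20 = 0xb400
+ 0x648b = 0x188c
+ 0x232a = 0x3bb6
One's complement: ~0x3bb6
Checksum = 0xc449


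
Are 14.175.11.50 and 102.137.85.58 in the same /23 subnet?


Mask: 255.255.254.0
14.175.11.50 AND mask = 14.175.10.0
102.137.85.58 AND mask = 102.137.84.0
No, different subnets (14.175.10.0 vs 102.137.84.0)


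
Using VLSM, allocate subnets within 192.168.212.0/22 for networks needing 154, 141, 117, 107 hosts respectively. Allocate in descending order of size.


154 hosts -> /24 (254 usable): 192.168.212.0/24
141 hosts -> /24 (254 usable): 192.168.213.0/24
117 hosts -> /25 (126 usable): 192.168.214.0/25
107 hosts -> /25 (126 usable): 192.168.214.128/25
Allocation: 192.168.212.0/24 (154 hosts, 254 usable); 192.168.213.0/24 (141 hosts, 254 usable); 192.168.214.0/25 (117 hosts, 126 usable); 192.168.214.128/25 (107 hosts, 126 usable)


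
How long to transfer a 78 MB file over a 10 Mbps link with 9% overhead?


Effective throughput = 10 * (1 - 9/100) = 9.1 Mbps
File size in Mb = 78 * 8 = 624 Mb
Time = 624 / 9.1
Time = 68.5714 seconds


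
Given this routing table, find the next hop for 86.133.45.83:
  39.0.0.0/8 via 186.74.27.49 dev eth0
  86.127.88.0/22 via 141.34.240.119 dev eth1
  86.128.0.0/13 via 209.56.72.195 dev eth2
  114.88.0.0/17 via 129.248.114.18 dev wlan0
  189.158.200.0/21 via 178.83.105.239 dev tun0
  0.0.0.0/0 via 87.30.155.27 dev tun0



Longest prefix match for 86.133.45.83:
  /8 39.0.0.0: no
  /22 86.127.88.0: no
  /13 86.128.0.0: MATCH
  /17 114.88.0.0: no
  /21 189.158.200.0: no
  /0 0.0.0.0: MATCH
Selected: next-hop 209.56.72.195 via eth2 (matched /13)


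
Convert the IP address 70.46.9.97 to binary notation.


70 = 01000110
46 = 00101110
9 = 00001001
97 = 01100001
Binary: 01000110.00101110.00001001.01100001


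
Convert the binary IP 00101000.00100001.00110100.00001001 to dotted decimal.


00101000 = 40
00100001 = 33
00110100 = 52
00001001 = 9
IP: 40.33.52.9


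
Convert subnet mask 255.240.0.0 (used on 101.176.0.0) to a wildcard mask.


Subnet mask: 255.240.0.0
Wildcard = 255.255.255.255 - subnet mask
255 - 255 = 0
255 - 240 = 15
255 - 0 = 255
255 - 0 = 255
Wildcard: 0.15.255.255


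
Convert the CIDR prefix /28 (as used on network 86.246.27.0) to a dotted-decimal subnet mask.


/28 means 28 network bits, 4 host bits
Binary: 11111111111111111111111111110000
Mask: 255.255.255.240


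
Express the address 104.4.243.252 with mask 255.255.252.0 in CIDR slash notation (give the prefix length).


Binary: 11111111.11111111.11111100.00000000
Count leading 1s
Prefix: /22


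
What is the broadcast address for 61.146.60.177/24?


Network: 61.146.60.0/24
Host bits = 8
Set all host bits to 1:
Broadcast: 61.146.60.255


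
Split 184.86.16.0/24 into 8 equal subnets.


New prefix = 24 + 3 = 27
Each subnet has 32 addresses
  184.86.16.0/27
  184.86.16.32/27
  184.86.16.64/27
  184.86.16.96/27
  184.86.16.128/27
  184.86.16.160/27
  184.86.16.192/27
  184.86.16.224/27
Subnets: 184.86.16.0/27, 184.86.16.32/27, 184.86.16.64/27, 184.86.16.96/27, 184.86.16.128/27, 184.86.16.160/27, 184.86.16.192/27, 184.86.16.224/27


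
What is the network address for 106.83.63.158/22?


IP:   01101010.01010011.00111111.10011110
Mask: 11111111.11111111.11111100.00000000
AND operation:
Net:  01101010.01010011.00111100.00000000
Network: 106.83.60.0/22


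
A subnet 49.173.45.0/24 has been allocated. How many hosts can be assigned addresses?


Host bits = 32 - 24 = 8
Total addresses = 2^8 = 256
Usable = total - 2 (network and broadcast)
Usable hosts: 254


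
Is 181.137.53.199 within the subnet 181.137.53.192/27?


Subnet network: 181.137.53.192
Test IP AND mask: 181.137.53.192
Yes, 181.137.53.199 is in 181.137.53.192/27


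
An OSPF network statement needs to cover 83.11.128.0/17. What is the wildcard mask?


Subnet mask: 255.255.128.0
Wildcard = 255.255.255.255 - subnet mask
255 - 255 = 0
255 - 255 = 0
255 - 128 = 127
255 - 0 = 255
Wildcard: 0.0.127.255


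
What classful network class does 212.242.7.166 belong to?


First octet: 212
Binary: 11010100
110xxxxx -> Class C (192-223)
Class C, default mask 255.255.255.0 (/24)


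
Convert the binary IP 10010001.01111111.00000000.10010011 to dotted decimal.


10010001 = 145
01111111 = 127
00000000 = 0
10010011 = 147
IP: 145.127.0.147


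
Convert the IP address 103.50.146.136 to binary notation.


103 = 01100111
50 = 00110010
146 = 10010010
136 = 10001000
Binary: 01100111.00110010.10010010.10001000


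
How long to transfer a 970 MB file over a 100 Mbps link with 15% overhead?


Effective throughput = 100 * (1 - 15/100) = 85 Mbps
File size in Mb = 970 * 8 = 7760 Mb
Time = 7760 / 85
Time = 91.2941 seconds


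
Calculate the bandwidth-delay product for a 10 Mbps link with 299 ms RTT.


BDP = bandwidth * RTT
= 10 Mbps * 299 ms
= 10 * 1e6 * 299 / 1000 bits
= 2990000 bits
= 373750 bytes
= 364.9902 KB
BDP = 2990000 bits (373750 bytes)


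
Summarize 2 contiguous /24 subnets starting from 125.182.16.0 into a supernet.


Original prefix: /24
Number of subnets: 2 = 2^1
New prefix = 24 - 1 = 23
Supernet: 125.182.16.0/23


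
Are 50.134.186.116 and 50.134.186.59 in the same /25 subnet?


Mask: 255.255.255.128
50.134.186.116 AND mask = 50.134.186.0
50.134.186.59 AND mask = 50.134.186.0
Yes, same subnet (50.134.186.0)


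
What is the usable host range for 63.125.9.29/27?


Network: 63.125.9.0
Broadcast: 63.125.9.31
First usable = network + 1
Last usable = broadcast - 1
Range: 63.125.9.1 to 63.125.9.30


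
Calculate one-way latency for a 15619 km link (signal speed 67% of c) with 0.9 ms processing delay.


Speed = 0.67 * 3e5 km/s = 201000 km/s
Propagation delay = 15619 / 201000 = 0.0777 s = 77.7065 ms
Processing delay = 0.9 ms
Total one-way latency = 78.6065 ms


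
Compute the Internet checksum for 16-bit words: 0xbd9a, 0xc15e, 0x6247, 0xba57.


Sum all words (with carry folding):
+ 0xbd9a = 0xbd9a
+ 0xc15e = 0x7ef9
+ 0x6247 = 0xe140
+ 0xba57 = 0x9b98
One's complement: ~0x9b98
Checksum = 0x6467


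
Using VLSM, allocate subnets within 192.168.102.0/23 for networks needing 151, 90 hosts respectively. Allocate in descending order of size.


151 hosts -> /24 (254 usable): 192.168.102.0/24
90 hosts -> /25 (126 usable): 192.168.103.0/25
Allocation: 192.168.102.0/24 (151 hosts, 254 usable); 192.168.103.0/25 (90 hosts, 126 usable)


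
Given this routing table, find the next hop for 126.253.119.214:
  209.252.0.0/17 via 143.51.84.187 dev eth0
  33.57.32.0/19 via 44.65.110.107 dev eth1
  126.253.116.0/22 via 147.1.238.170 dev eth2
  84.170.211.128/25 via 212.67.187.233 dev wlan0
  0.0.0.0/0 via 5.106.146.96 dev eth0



Longest prefix match for 126.253.119.214:
  /17 209.252.0.0: no
  /19 33.57.32.0: no
  /22 126.253.116.0: MATCH
  /25 84.170.211.128: no
  /0 0.0.0.0: MATCH
Selected: next-hop 147.1.238.170 via eth2 (matched /22)


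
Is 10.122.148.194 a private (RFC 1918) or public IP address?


RFC 1918 private ranges:
  10.0.0.0/8 (10.0.0.0 - 10.255.255.255)
  172.16.0.0/12 (172.16.0.0 - 172.31.255.255)
  192.168.0.0/16 (192.168.0.0 - 192.168.255.255)
Private (in 10.0.0.0/8)


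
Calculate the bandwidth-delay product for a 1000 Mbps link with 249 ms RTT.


BDP = bandwidth * RTT
= 1000 Mbps * 249 ms
= 1000 * 1e6 * 249 / 1000 bits
= 249000000 bits
= 31125000 bytes
= 30395.5078 KB
BDP = 249000000 bits (31125000 bytes)


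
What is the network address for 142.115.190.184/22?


IP:   10001110.01110011.10111110.10111000
Mask: 11111111.11111111.11111100.00000000
AND operation:
Net:  10001110.01110011.10111100.00000000
Network: 142.115.188.0/22


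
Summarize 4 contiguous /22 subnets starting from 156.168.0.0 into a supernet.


Original prefix: /22
Number of subnets: 4 = 2^2
New prefix = 22 - 2 = 20
Supernet: 156.168.0.0/20


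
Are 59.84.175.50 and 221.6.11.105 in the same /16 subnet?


Mask: 255.255.0.0
59.84.175.50 AND mask = 59.84.0.0
221.6.11.105 AND mask = 221.6.0.0
No, different subnets (59.84.0.0 vs 221.6.0.0)


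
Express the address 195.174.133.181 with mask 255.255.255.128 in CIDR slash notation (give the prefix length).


Binary: 11111111.11111111.11111111.10000000
Count leading 1s
Prefix: /25


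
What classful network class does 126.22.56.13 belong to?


First octet: 126
Binary: 01111110
0xxxxxxx -> Class A (1-126)
Class A, default mask 255.0.0.0 (/8)


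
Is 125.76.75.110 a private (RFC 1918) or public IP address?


RFC 1918 private ranges:
  10.0.0.0/8 (10.0.0.0 - 10.255.255.255)
  172.16.0.0/12 (172.16.0.0 - 172.31.255.255)
  192.168.0.0/16 (192.168.0.0 - 192.168.255.255)
Public (not in any RFC 1918 range)


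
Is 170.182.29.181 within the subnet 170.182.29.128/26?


Subnet network: 170.182.29.128
Test IP AND mask: 170.182.29.128
Yes, 170.182.29.181 is in 170.182.29.128/26


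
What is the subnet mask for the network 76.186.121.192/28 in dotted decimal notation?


/28 means 28 network bits, 4 host bits
Binary: 11111111111111111111111111110000
Mask: 255.255.255.240


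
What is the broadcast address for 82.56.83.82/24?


Network: 82.56.83.0/24
Host bits = 8
Set all host bits to 1:
Broadcast: 82.56.83.255


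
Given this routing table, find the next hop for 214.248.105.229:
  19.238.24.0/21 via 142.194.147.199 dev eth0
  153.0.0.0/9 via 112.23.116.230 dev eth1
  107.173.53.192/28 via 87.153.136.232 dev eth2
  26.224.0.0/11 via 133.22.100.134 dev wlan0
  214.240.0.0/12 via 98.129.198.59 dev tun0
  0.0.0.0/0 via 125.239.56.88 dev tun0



Longest prefix match for 214.248.105.229:
  /21 19.238.24.0: no
  /9 153.0.0.0: no
  /28 107.173.53.192: no
  /11 26.224.0.0: no
  /12 214.240.0.0: MATCH
  /0 0.0.0.0: MATCH
Selected: next-hop 98.129.198.59 via tun0 (matched /12)


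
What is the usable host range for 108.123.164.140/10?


Network: 108.64.0.0
Broadcast: 108.127.255.255
First usable = network + 1
Last usable = broadcast - 1
Range: 108.64.0.1 to 108.127.255.254


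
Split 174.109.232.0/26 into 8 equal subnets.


New prefix = 26 + 3 = 29
Each subnet has 8 addresses
  174.109.232.0/29
  174.109.232.8/29
  174.109.232.16/29
  174.109.232.24/29
  174.109.232.32/29
  174.109.232.40/29
  174.109.232.48/29
  174.109.232.56/29
Subnets: 174.109.232.0/29, 174.109.232.8/29, 174.109.232.16/29, 174.109.232.24/29, 174.109.232.32/29, 174.109.232.40/29, 174.109.232.48/29, 174.109.232.56/29


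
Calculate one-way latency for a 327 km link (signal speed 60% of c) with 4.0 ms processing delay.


Speed = 0.6 * 3e5 km/s = 180000 km/s
Propagation delay = 327 / 180000 = 0.0018 s = 1.8167 ms
Processing delay = 4.0 ms
Total one-way latency = 5.8167 ms


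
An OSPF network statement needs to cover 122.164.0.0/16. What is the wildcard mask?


Subnet mask: 255.255.0.0
Wildcard = 255.255.255.255 - subnet mask
255 - 255 = 0
255 - 255 = 0
255 - 0 = 255
255 - 0 = 255
Wildcard: 0.0.255.255


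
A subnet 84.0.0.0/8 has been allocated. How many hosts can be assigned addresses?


Host bits = 32 - 8 = 24
Total addresses = 2^24 = 16777216
Usable = total - 2 (network and broadcast)
Usable hosts: 16777214


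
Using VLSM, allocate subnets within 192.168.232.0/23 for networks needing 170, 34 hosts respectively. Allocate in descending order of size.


170 hosts -> /24 (254 usable): 192.168.232.0/24
34 hosts -> /26 (62 usable): 192.168.233.0/26
Allocation: 192.168.232.0/24 (170 hosts, 254 usable); 192.168.233.0/26 (34 hosts, 62 usable)


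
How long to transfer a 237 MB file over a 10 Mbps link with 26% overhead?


Effective throughput = 10 * (1 - 26/100) = 7.4 Mbps
File size in Mb = 237 * 8 = 1896 Mb
Time = 1896 / 7.4
Time = 256.2162 seconds


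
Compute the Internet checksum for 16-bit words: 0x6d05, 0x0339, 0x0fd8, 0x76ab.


Sum all words (with carry folding):
+ 0x6d05 = 0x6d05
+ 0x0339 = 0x703e
+ 0x0fd8 = 0x8016
+ 0x76ab = 0xf6c1
One's complement: ~0xf6c1
Checksum = 0x093e


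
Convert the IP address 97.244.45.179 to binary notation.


97 = 01100001
244 = 11110100
45 = 00101101
179 = 10110011
Binary: 01100001.11110100.00101101.10110011


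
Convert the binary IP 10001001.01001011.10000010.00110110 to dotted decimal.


10001001 = 137
01001011 = 75
10000010 = 130
00110110 = 54
IP: 137.75.130.54


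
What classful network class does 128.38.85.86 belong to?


First octet: 128
Binary: 10000000
10xxxxxx -> Class B (128-191)
Class B, default mask 255.255.0.0 (/16)


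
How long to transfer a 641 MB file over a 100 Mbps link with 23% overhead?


Effective throughput = 100 * (1 - 23/100) = 77 Mbps
File size in Mb = 641 * 8 = 5128 Mb
Time = 5128 / 77
Time = 66.5974 seconds


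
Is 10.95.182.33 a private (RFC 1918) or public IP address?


RFC 1918 private ranges:
  10.0.0.0/8 (10.0.0.0 - 10.255.255.255)
  172.16.0.0/12 (172.16.0.0 - 172.31.255.255)
  192.168.0.0/16 (192.168.0.0 - 192.168.255.255)
Private (in 10.0.0.0/8)


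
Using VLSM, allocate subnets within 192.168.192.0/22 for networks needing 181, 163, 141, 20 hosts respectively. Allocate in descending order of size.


181 hosts -> /24 (254 usable): 192.168.192.0/24
163 hosts -> /24 (254 usable): 192.168.193.0/24
141 hosts -> /24 (254 usable): 192.168.194.0/24
20 hosts -> /27 (30 usable): 192.168.195.0/27
Allocation: 192.168.192.0/24 (181 hosts, 254 usable); 192.168.193.0/24 (163 hosts, 254 usable); 192.168.194.0/24 (141 hosts, 254 usable); 192.168.195.0/27 (20 hosts, 30 usable)


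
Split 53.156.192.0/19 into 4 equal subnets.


New prefix = 19 + 2 = 21
Each subnet has 2048 addresses
  53.156.192.0/21
  53.156.200.0/21
  53.156.208.0/21
  53.156.216.0/21
Subnets: 53.156.192.0/21, 53.156.200.0/21, 53.156.208.0/21, 53.156.216.0/21


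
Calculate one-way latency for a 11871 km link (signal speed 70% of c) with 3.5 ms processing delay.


Speed = 0.7 * 3e5 km/s = 210000 km/s
Propagation delay = 11871 / 210000 = 0.0565 s = 56.5286 ms
Processing delay = 3.5 ms
Total one-way latency = 60.0286 ms


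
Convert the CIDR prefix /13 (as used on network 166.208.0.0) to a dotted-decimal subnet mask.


/13 means 13 network bits, 19 host bits
Binary: 11111111111110000000000000000000
Mask: 255.248.0.0


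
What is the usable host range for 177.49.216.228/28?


Network: 177.49.216.224
Broadcast: 177.49.216.239
First usable = network + 1
Last usable = broadcast - 1
Range: 177.49.216.225 to 177.49.216.238


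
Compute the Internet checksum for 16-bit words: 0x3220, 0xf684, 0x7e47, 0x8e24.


Sum all words (with carry folding):
+ 0x3220 = 0x3220
+ 0xf684 = 0x28a5
+ 0x7e47 = 0xa6ec
+ 0x8e24 = 0x3511
One's complement: ~0x3511
Checksum = 0xcaee


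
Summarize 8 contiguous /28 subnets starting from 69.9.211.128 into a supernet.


Original prefix: /28
Number of subnets: 8 = 2^3
New prefix = 28 - 3 = 25
Supernet: 69.9.211.128/25


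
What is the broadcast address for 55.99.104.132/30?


Network: 55.99.104.132/30
Host bits = 2
Set all host bits to 1:
Broadcast: 55.99.104.135


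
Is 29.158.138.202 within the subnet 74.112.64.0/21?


Subnet network: 74.112.64.0
Test IP AND mask: 29.158.136.0
No, 29.158.138.202 is not in 74.112.64.0/21


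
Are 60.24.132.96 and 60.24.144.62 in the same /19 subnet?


Mask: 255.255.224.0
60.24.132.96 AND mask = 60.24.128.0
60.24.144.62 AND mask = 60.24.128.0
Yes, same subnet (60.24.128.0)


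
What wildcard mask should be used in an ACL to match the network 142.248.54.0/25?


Subnet mask: 255.255.255.128
Wildcard = 255.255.255.255 - subnet mask
255 - 255 = 0
255 - 255 = 0
255 - 255 = 0
255 - 128 = 127
Wildcard: 0.0.0.127


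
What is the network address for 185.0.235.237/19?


IP:   10111001.00000000.11101011.11101101
Mask: 11111111.11111111.11100000.00000000
AND operation:
Net:  10111001.00000000.11100000.00000000
Network: 185.0.224.0/19


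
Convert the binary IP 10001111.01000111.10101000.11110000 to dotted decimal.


10001111 = 143
01000111 = 71
10101000 = 168
11110000 = 240
IP: 143.71.168.240


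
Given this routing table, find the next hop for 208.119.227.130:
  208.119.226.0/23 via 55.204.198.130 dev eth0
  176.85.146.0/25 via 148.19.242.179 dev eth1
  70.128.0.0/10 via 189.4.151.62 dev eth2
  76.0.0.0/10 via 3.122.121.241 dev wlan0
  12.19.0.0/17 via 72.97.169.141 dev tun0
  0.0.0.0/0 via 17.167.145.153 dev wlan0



Longest prefix match for 208.119.227.130:
  /23 208.119.226.0: MATCH
  /25 176.85.146.0: no
  /10 70.128.0.0: no
  /10 76.0.0.0: no
  /17 12.19.0.0: no
  /0 0.0.0.0: MATCH
Selected: next-hop 55.204.198.130 via eth0 (matched /23)


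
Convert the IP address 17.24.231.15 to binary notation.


17 = 00010001
24 = 00011000
231 = 11100111
15 = 00001111
Binary: 00010001.00011000.11100111.00001111


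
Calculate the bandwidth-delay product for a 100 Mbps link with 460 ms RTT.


BDP = bandwidth * RTT
= 100 Mbps * 460 ms
= 100 * 1e6 * 460 / 1000 bits
= 46000000 bits
= 5750000 bytes
= 5615.2344 KB
BDP = 46000000 bits (5750000 bytes)


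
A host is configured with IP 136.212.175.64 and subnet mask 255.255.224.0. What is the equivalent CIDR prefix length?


Binary: 11111111.11111111.11100000.00000000
Count leading 1s
Prefix: /19


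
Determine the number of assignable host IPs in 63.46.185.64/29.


Host bits = 32 - 29 = 3
Total addresses = 2^3 = 8
Usable = total - 2 (network and broadcast)
Usable hosts: 6


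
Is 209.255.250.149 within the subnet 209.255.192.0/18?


Subnet network: 209.255.192.0
Test IP AND mask: 209.255.192.0
Yes, 209.255.250.149 is in 209.255.192.0/18


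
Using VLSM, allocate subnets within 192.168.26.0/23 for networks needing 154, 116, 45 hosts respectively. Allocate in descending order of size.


154 hosts -> /24 (254 usable): 192.168.26.0/24
116 hosts -> /25 (126 usable): 192.168.27.0/25
45 hosts -> /26 (62 usable): 192.168.27.128/26
Allocation: 192.168.26.0/24 (154 hosts, 254 usable); 192.168.27.0/25 (116 hosts, 126 usable); 192.168.27.128/26 (45 hosts, 62 usable)


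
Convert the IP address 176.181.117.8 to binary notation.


176 = 10110000
181 = 10110101
117 = 01110101
8 = 00001000
Binary: 10110000.10110101.01110101.00001000


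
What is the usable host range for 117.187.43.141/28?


Network: 117.187.43.128
Broadcast: 117.187.43.143
First usable = network + 1
Last usable = broadcast - 1
Range: 117.187.43.129 to 117.187.43.142


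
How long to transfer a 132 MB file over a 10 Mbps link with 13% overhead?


Effective throughput = 10 * (1 - 13/100) = 8.7 Mbps
File size in Mb = 132 * 8 = 1056 Mb
Time = 1056 / 8.7
Time = 121.3793 seconds


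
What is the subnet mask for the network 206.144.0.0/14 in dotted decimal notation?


/14 means 14 network bits, 18 host bits
Binary: 11111111111111000000000000000000
Mask: 255.252.0.0


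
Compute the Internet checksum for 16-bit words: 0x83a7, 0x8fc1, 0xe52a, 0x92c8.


Sum all words (with carry folding):
+ 0x83a7 = 0x83a7
+ 0x8fc1 = 0x1369
+ 0xe52a = 0xf893
+ 0x92c8 = 0x8b5c
One's complement: ~0x8b5c
Checksum = 0x74a3


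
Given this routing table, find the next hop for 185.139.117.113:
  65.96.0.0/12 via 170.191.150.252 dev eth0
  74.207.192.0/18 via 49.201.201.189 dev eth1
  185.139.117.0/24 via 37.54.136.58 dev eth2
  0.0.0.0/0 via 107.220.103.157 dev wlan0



Longest prefix match for 185.139.117.113:
  /12 65.96.0.0: no
  /18 74.207.192.0: no
  /24 185.139.117.0: MATCH
  /0 0.0.0.0: MATCH
Selected: next-hop 37.54.136.58 via eth2 (matched /24)


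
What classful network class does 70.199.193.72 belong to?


First octet: 70
Binary: 01000110
0xxxxxxx -> Class A (1-126)
Class A, default mask 255.0.0.0 (/8)


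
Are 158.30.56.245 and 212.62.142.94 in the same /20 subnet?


Mask: 255.255.240.0
158.30.56.245 AND mask = 158.30.48.0
212.62.142.94 AND mask = 212.62.128.0
No, different subnets (158.30.48.0 vs 212.62.128.0)


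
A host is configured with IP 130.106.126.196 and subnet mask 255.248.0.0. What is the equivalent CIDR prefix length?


Binary: 11111111.11111000.00000000.00000000
Count leading 1s
Prefix: /13


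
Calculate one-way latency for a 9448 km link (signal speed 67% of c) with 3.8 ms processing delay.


Speed = 0.67 * 3e5 km/s = 201000 km/s
Propagation delay = 9448 / 201000 = 0.047 s = 47.005 ms
Processing delay = 3.8 ms
Total one-way latency = 50.805 ms


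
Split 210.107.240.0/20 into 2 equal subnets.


New prefix = 20 + 1 = 21
Each subnet has 2048 addresses
  210.107.240.0/21
  210.107.248.0/21
Subnets: 210.107.240.0/21, 210.107.248.0/21


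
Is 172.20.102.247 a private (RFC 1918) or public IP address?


RFC 1918 private ranges:
  10.0.0.0/8 (10.0.0.0 - 10.255.255.255)
  172.16.0.0/12 (172.16.0.0 - 172.31.255.255)
  192.168.0.0/16 (192.168.0.0 - 192.168.255.255)
Private (in 172.16.0.0/12)


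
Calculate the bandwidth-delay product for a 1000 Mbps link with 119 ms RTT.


BDP = bandwidth * RTT
= 1000 Mbps * 119 ms
= 1000 * 1e6 * 119 / 1000 bits
= 119000000 bits
= 14875000 bytes
= 14526.3672 KB
BDP = 119000000 bits (14875000 bytes)


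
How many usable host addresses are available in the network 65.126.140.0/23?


Host bits = 32 - 23 = 9
Total addresses = 2^9 = 512
Usable = total - 2 (network and broadcast)
Usable hosts: 510


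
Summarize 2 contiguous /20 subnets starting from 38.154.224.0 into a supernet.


Original prefix: /20
Number of subnets: 2 = 2^1
New prefix = 20 - 1 = 19
Supernet: 38.154.224.0/19


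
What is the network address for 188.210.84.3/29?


IP:   10111100.11010010.01010100.00000011
Mask: 11111111.11111111.11111111.11111000
AND operation:
Net:  10111100.11010010.01010100.00000000
Network: 188.210.84.0/29


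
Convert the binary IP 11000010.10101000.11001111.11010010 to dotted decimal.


11000010 = 194
10101000 = 168
11001111 = 207
11010010 = 210
IP: 194.168.207.210


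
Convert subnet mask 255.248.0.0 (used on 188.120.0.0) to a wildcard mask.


Subnet mask: 255.248.0.0
Wildcard = 255.255.255.255 - subnet mask
255 - 255 = 0
255 - 248 = 7
255 - 0 = 255
255 - 0 = 255
Wildcard: 0.7.255.255


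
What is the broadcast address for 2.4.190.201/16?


Network: 2.4.0.0/16
Host bits = 16
Set all host bits to 1:
Broadcast: 2.4.255.255
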